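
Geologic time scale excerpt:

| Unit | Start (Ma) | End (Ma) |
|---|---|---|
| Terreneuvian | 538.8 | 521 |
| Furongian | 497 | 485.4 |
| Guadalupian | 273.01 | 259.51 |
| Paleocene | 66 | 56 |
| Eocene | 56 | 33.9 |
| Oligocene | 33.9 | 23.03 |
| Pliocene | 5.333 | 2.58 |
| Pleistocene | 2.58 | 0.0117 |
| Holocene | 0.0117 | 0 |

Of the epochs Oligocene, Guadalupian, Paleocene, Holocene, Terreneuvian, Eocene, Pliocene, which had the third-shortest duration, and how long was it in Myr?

Paleocene, 10 million years

Durations: Oligocene 10.87; Guadalupian 13.5; Paleocene 10; Holocene 0.0117; Terreneuvian 17.8; Eocene 22.1; Pliocene 2.753 Myr.
Sorted shortest-first: Holocene (0.0117), Pliocene (2.753), Paleocene (10), Oligocene (10.87), Guadalupian (13.5), Terreneuvian (17.8), Eocene (22.1).
The third shortest is Paleocene at 10 Myr.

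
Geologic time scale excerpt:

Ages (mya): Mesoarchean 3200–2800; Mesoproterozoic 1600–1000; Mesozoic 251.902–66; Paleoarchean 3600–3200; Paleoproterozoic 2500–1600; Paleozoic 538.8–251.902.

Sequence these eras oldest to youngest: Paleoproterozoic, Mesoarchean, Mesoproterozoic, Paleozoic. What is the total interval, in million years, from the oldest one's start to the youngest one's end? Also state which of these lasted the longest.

Start ages (Ma): Mesoarchean 3200, Paleoproterozoic 2500, Mesoproterozoic 1600, Paleozoic 538.8.
Ordered oldest to youngest: Mesoarchean, Paleoproterozoic, Mesoproterozoic, Paleozoic.
Span = 3200 − 251.902 = 2948.098 Myr.
Durations: Paleoproterozoic 900, Paleozoic 286.898, Mesoarchean 400, Mesoproterozoic 600 → longest is Paleoproterozoic (900 Myr).

Mesoarchean → Paleoproterozoic → Mesoproterozoic → Paleozoic; total span 2948.098 Myr; longest is Paleoproterozoic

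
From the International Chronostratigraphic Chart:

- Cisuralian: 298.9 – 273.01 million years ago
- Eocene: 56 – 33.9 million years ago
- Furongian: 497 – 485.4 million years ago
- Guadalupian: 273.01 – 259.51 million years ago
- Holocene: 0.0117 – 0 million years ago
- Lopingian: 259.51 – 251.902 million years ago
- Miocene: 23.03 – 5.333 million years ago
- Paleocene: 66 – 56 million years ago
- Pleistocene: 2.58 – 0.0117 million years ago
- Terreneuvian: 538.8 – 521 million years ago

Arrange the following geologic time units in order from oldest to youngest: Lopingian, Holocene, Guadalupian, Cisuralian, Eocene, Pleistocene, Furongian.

Furongian, Cisuralian, Guadalupian, Lopingian, Eocene, Pleistocene, Holocene

The oldest of these is Furongian (starts 497 Ma) and the youngest is Holocene (ends 0 Ma).
In between, by decreasing start age: Cisuralian (298.9), Guadalupian (273.01), Lopingian (259.51), Eocene (56), Pleistocene (2.58).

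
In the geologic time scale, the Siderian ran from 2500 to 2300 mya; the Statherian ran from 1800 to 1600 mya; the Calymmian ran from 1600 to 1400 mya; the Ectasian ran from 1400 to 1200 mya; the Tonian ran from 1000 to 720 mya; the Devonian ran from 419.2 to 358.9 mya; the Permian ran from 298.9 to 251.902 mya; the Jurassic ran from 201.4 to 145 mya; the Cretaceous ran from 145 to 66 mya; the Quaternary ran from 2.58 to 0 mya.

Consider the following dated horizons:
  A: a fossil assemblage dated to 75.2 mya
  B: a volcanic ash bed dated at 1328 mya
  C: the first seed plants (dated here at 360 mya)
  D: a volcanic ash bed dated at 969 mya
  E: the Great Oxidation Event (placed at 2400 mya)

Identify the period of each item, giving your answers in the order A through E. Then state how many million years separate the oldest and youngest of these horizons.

Match each age against the start–end ranges in the excerpt: A = 75.2 Ma → Cretaceous (145–66); B = 1328 Ma → Ectasian (1400–1200); C = 360 Ma → Devonian (419.2–358.9); D = 969 Ma → Tonian (1000–720); E = 2400 Ma → Siderian (2500–2300).
The largest age is 2400 Ma and the smallest is 75.2 Ma; their difference is 2324.8 Myr.

A — Cretaceous; B — Ectasian; C — Devonian; D — Tonian; E — Siderian; span 2324.8 million years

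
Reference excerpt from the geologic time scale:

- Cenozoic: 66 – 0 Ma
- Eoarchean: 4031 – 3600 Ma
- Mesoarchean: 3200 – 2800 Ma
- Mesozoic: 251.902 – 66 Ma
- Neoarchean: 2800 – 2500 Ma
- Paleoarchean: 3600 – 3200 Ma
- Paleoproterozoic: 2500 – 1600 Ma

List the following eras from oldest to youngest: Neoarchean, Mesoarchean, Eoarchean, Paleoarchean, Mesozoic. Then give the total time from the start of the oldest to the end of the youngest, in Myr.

From the excerpt: Neoarchean 2800–2500; Mesoarchean 3200–2800; Eoarchean 4031–3600; Paleoarchean 3600–3200; Mesozoic 251.902–66 (Ma).
Larger Ma is earlier, so the oldest is Eoarchean and the youngest is Mesozoic; oldest to youngest: Eoarchean, Paleoarchean, Mesoarchean, Neoarchean, Mesozoic.
Oldest start 4031 minus youngest end 66 gives 3965 Myr overall.

Eoarchean, Paleoarchean, Mesoarchean, Neoarchean, Mesozoic; total span 3965 Myr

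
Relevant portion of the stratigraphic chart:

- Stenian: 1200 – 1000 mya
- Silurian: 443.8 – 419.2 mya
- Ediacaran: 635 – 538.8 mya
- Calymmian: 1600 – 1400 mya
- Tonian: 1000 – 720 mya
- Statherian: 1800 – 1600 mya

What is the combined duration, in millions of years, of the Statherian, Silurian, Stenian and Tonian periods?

704.6 million years

Duration is start − end for each: (1800 − 1600) + (443.8 − 419.2) + (1200 − 1000) + (1000 − 720).
That is 200 + 24.6 + 200 + 280, which totals 704.6 million years.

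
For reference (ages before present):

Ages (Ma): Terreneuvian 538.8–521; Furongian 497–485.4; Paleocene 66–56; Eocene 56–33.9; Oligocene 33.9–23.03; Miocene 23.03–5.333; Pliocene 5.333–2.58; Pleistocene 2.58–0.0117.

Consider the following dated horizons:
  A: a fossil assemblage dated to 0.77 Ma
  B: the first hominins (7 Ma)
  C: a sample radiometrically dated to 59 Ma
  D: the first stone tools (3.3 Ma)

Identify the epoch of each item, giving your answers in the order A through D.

A — Pleistocene; B — Miocene; C — Paleocene; D — Pliocene

Match each age against the start–end ranges in the excerpt: A = 0.77 Ma → Pleistocene (2.58–0.0117); B = 7 Ma → Miocene (23.03–5.333); C = 59 Ma → Paleocene (66–56); D = 3.3 Ma → Pliocene (5.333–2.58).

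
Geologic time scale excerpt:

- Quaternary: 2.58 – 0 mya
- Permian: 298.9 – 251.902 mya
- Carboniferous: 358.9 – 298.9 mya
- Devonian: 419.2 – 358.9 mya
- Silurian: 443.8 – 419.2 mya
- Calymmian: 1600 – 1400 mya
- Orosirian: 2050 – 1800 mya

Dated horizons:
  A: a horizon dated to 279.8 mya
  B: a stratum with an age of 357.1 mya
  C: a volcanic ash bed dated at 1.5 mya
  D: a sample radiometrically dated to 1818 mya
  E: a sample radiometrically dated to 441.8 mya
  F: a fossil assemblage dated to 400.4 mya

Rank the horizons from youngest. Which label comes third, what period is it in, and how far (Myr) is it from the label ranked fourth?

Smaller Ma means younger, so youngest first: C 1.5 < A 279.8 < B 357.1 < F 400.4 < E 441.8 < D 1818.
Counting 3 along gives B (357.1 Ma); the excerpt puts that inside the Carboniferous, 358.9–298.9 Ma.
Next in line is F (400.4 Ma), and 400.4 − 357.1 = 43.3 Myr.

B, in the Carboniferous; 43.3 million years to F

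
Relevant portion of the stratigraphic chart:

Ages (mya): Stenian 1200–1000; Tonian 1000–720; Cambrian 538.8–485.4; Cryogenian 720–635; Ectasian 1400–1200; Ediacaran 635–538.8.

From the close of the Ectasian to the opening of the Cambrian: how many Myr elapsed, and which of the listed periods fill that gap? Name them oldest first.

661.2 million years; Stenian, Tonian, Cryogenian, Ediacaran

End of Ectasian = 1200 Ma; start of Cambrian = 538.8 Ma.
Gap = 1200 − 538.8 = 661.2 Myr.
Periods wholly inside 1200–538.8 Ma: Stenian (1200–1000), Tonian (1000–720), Cryogenian (720–635), Ediacaran (635–538.8).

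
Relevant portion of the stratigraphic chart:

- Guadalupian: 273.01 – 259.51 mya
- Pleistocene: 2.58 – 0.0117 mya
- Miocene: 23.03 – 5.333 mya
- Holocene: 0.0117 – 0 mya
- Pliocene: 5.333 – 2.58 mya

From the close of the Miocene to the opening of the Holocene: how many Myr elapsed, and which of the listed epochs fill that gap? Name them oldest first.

5.3213 million years; Pliocene, Pleistocene

End of Miocene = 5.333 Ma; start of Holocene = 0.0117 Ma.
Gap = 5.333 − 0.0117 = 5.3213 Myr.
Epochs wholly inside 5.333–0.0117 Ma: Pliocene (5.333–2.58), Pleistocene (2.58–0.0117).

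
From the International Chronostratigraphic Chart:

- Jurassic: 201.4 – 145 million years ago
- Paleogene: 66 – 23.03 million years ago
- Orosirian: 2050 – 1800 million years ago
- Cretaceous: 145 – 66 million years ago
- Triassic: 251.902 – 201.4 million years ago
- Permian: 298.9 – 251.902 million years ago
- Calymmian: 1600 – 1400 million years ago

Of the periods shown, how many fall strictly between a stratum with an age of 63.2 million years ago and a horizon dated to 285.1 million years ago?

The older date is 285.1 Ma and the younger is 63.2 Ma.
Periods with start < 285.1 and end > 63.2 Ma: Triassic (251.902–201.4), Jurassic (201.4–145), Cretaceous (145–66).
That is 3 complete periods.

3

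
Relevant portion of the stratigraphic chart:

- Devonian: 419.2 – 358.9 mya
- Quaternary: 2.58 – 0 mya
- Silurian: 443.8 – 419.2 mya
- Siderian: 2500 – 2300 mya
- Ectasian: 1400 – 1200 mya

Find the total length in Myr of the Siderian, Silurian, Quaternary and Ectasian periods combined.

427.18 million years

Duration is start − end for each: (2500 − 2300) + (443.8 − 419.2) + (2.58 − 0) + (1400 − 1200).
That is 200 + 24.6 + 2.58 + 200, which totals 427.18 million years.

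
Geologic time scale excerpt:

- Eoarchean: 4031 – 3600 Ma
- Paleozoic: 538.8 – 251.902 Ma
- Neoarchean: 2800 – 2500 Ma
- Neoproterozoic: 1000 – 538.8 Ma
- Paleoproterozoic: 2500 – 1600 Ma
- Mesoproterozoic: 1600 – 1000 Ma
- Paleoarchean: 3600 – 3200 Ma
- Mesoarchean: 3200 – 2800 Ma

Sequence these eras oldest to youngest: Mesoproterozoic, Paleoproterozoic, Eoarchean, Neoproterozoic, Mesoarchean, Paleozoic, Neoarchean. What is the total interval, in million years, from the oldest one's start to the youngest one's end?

From the excerpt: Mesoproterozoic 1600–1000; Paleoproterozoic 2500–1600; Eoarchean 4031–3600; Neoproterozoic 1000–538.8; Mesoarchean 3200–2800; Paleozoic 538.8–251.902; Neoarchean 2800–2500 (Ma).
Larger Ma is earlier, so the oldest is Eoarchean and the youngest is Paleozoic; oldest to youngest: Eoarchean, Mesoarchean, Neoarchean, Paleoproterozoic, Mesoproterozoic, Neoproterozoic, Paleozoic.
Oldest start 4031 minus youngest end 251.902 gives 3779.098 Myr overall.

Eoarchean → Mesoarchean → Neoarchean → Paleoproterozoic → Mesoproterozoic → Neoproterozoic → Paleozoic; total span 3779.098 Myr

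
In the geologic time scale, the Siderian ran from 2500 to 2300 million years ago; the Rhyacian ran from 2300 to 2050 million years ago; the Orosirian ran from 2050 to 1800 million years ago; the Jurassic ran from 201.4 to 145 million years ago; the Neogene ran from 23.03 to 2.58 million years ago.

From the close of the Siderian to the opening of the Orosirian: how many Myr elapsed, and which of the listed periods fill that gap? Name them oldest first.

250 million years; Rhyacian

The Siderian closes at 2300 Ma and the Orosirian opens at 2050 Ma, so the interval is 2300 − 2050 = 250 Myr.
A period fits inside if it starts at or after 2300 Ma and ends at or before 2050 Ma; oldest first that gives Rhyacian.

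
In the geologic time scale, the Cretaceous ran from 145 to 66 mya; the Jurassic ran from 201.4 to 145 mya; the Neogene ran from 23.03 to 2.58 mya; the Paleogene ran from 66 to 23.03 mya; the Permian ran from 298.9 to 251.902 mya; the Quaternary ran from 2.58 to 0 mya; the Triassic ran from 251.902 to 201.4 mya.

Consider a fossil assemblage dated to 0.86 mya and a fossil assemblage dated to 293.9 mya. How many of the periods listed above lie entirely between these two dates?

293.9 Ma sits inside the Permian (298.9–251.902) and 0.86 Ma inside the Quaternary (2.58–0); neither of those is wholly between the two dates.
The listed periods lying completely between them are Triassic, Jurassic, Cretaceous, Paleogene, Neogene — 5 in all.

5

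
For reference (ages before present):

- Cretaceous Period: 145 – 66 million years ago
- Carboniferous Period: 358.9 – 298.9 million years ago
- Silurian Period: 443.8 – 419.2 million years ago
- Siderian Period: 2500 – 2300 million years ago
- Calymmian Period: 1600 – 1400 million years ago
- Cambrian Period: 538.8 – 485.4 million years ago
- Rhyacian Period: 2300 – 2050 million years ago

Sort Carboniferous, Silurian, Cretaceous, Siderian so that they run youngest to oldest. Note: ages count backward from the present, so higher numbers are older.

Sorting by start age (ascending Ma, since larger Ma = older): Cretaceous start 145, Carboniferous start 358.9, Silurian start 443.8, Siderian start 2500.

Cretaceous, then Carboniferous, then Silurian, then Siderian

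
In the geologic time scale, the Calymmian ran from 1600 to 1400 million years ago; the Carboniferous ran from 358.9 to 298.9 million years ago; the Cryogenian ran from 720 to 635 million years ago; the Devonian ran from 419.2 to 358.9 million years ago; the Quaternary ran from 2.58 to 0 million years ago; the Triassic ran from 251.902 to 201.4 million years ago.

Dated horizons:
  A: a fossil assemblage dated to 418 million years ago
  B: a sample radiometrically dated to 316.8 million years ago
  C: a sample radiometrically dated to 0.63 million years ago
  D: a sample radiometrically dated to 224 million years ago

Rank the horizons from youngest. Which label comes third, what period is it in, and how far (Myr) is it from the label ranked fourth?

B, in the Carboniferous; 101.2 million years to A

Smaller Ma means younger, so youngest first: C 0.63 < D 224 < B 316.8 < A 418.
Counting 3 along gives B (316.8 Ma); the excerpt puts that inside the Carboniferous, 358.9–298.9 Ma.
Next in line is A (418 Ma), and 418 − 316.8 = 101.2 Myr.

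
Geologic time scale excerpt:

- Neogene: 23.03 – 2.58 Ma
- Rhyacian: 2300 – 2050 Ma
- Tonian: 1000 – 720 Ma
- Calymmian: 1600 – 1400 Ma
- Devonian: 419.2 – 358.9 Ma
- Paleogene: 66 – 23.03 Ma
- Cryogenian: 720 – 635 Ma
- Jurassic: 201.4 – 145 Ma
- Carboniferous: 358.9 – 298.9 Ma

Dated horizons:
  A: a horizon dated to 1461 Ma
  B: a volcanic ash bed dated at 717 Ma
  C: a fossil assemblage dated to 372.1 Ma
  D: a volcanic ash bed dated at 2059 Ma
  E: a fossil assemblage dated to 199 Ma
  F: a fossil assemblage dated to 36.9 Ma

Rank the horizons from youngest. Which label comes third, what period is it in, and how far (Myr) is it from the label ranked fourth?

C, in the Devonian; 344.9 million years to B

Smaller Ma means younger, so youngest first: F 36.9 < E 199 < C 372.1 < B 717 < A 1461 < D 2059.
Counting 3 along gives C (372.1 Ma); the excerpt puts that inside the Devonian, 419.2–358.9 Ma.
Next in line is B (717 Ma), and 717 − 372.1 = 344.9 Myr.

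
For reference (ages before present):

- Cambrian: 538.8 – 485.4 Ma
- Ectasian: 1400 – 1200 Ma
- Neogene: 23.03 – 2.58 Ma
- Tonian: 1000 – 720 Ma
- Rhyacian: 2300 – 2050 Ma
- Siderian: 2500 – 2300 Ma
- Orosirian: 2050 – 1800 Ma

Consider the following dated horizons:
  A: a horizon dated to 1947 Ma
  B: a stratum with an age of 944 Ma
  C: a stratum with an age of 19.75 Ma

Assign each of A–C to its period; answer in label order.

Match each age against the start–end ranges in the excerpt: A = 1947 Ma → Orosirian (2050–1800); B = 944 Ma → Tonian (1000–720); C = 19.75 Ma → Neogene (23.03–2.58).

A — Orosirian; B — Tonian; C — Neogene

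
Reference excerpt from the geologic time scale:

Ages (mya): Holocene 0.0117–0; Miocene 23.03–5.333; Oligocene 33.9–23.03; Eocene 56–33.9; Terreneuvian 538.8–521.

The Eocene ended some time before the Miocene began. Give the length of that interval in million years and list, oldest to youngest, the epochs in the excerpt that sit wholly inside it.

The Eocene closes at 33.9 Ma and the Miocene opens at 23.03 Ma, so the interval is 33.9 − 23.03 = 10.87 Myr.
An epoch fits inside if it starts at or after 33.9 Ma and ends at or before 23.03 Ma; oldest first that gives Oligocene.

10.87 million years; Oligocene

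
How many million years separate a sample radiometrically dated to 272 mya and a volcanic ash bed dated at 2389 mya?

2117 million years

2389 − 272 = 2117 million years.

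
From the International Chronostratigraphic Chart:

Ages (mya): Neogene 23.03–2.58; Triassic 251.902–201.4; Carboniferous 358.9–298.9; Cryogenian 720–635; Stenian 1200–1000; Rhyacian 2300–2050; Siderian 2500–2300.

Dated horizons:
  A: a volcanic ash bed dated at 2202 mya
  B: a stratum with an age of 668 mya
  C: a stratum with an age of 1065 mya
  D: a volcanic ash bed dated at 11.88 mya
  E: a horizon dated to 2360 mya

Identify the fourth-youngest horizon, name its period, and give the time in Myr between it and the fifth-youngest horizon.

Smaller Ma means younger, so youngest first: D 11.88 < B 668 < C 1065 < A 2202 < E 2360.
Counting 4 along gives A (2202 Ma); the excerpt puts that inside the Rhyacian, 2300–2050 Ma.
Next in line is E (2360 Ma), and 2360 − 2202 = 158 Myr.

A, in the Rhyacian; 158 million years to E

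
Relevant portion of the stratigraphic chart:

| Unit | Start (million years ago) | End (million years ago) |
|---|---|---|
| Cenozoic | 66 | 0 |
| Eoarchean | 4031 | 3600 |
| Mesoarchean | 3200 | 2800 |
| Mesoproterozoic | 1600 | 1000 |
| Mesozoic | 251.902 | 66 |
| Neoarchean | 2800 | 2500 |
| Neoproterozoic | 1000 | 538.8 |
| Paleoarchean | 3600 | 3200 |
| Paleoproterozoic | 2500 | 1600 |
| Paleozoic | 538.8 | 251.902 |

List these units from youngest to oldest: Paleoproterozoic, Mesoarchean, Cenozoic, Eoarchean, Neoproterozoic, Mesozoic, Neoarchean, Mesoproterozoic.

The oldest of these is Eoarchean (starts 4031 Ma) and the youngest is Cenozoic (ends 0 Ma).
In between, by decreasing start age: Mesoarchean (3200), Neoarchean (2800), Paleoproterozoic (2500), Mesoproterozoic (1600), Neoproterozoic (1000), Mesozoic (251.902).
Listing youngest first means reversing that sequence.

Cenozoic, then Mesozoic, then Neoproterozoic, then Mesoproterozoic, then Paleoproterozoic, then Neoarchean, then Mesoarchean, then Eoarchean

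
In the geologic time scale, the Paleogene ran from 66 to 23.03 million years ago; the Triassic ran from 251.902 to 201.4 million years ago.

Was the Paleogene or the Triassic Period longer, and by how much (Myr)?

Paleogene: 66 − 23.03 = 42.97 Myr.
Triassic: 251.902 − 201.4 = 50.502 Myr.
Difference: 50.502 − 42.97 = 7.532 Myr, so the Triassic was longer.

Triassic, by 7.532 million years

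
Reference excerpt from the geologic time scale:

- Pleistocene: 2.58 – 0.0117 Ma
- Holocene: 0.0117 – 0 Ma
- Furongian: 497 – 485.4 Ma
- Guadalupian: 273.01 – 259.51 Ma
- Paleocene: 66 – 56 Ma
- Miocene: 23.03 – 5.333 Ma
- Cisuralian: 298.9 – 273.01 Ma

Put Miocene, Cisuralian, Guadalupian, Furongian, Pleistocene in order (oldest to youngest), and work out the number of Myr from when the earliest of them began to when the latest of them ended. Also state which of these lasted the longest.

Furongian → Cisuralian → Guadalupian → Miocene → Pleistocene; total span 496.9883 Myr; longest is Cisuralian

Start ages (Ma): Furongian 497, Cisuralian 298.9, Guadalupian 273.01, Miocene 23.03, Pleistocene 2.58.
Ordered oldest to youngest: Furongian, Cisuralian, Guadalupian, Miocene, Pleistocene.
Span = 497 − 0.0117 = 496.9883 Myr.
Durations: Guadalupian 13.5, Furongian 11.6, Miocene 17.697, Cisuralian 25.89, Pleistocene 2.5683 → longest is Cisuralian (25.89 Myr).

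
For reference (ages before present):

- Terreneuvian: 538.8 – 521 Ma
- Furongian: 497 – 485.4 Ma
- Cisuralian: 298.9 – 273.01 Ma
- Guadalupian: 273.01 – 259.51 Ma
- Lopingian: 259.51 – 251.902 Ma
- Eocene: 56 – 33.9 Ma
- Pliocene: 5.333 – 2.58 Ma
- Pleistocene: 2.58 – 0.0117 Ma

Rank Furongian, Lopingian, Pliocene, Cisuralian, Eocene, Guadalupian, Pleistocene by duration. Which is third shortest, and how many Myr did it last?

Lopingian, 7.608 million years

Durations: Furongian 11.6; Lopingian 7.608; Pliocene 2.753; Cisuralian 25.89; Eocene 22.1; Guadalupian 13.5; Pleistocene 2.5683 Myr.
Sorted shortest-first: Pleistocene (2.5683), Pliocene (2.753), Lopingian (7.608), Furongian (11.6), Guadalupian (13.5), Eocene (22.1), Cisuralian (25.89).
The third shortest is Lopingian at 7.608 Myr.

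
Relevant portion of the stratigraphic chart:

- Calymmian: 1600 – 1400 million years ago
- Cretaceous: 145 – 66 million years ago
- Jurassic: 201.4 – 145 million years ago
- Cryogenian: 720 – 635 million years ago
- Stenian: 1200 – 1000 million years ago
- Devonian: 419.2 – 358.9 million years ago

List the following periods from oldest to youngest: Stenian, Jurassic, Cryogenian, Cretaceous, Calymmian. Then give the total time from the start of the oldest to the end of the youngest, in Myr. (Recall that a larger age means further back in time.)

From the excerpt: Stenian 1200–1000; Jurassic 201.4–145; Cryogenian 720–635; Cretaceous 145–66; Calymmian 1600–1400 (Ma).
Larger Ma is earlier, so the oldest is Calymmian and the youngest is Cretaceous; oldest to youngest: Calymmian, Stenian, Cryogenian, Jurassic, Cretaceous.
Oldest start 1600 minus youngest end 66 gives 1534 Myr overall.

Calymmian, Stenian, Cryogenian, Jurassic, Cretaceous; total span 1534 Myr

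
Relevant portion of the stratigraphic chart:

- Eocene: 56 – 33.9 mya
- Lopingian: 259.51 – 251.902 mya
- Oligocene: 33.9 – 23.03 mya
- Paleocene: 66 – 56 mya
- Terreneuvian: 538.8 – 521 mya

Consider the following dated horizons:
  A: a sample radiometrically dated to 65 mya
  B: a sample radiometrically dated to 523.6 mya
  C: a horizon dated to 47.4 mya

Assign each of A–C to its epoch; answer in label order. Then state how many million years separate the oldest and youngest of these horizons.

A: 65 Ma lies in 66–56 Ma, so Paleocene.
B: 523.6 Ma lies in 538.8–521 Ma, so Terreneuvian.
C: 47.4 Ma lies in 56–33.9 Ma, so Eocene.
Oldest = 523.6 Ma, youngest = 47.4 Ma → span 476.2 Myr.

A — Paleocene; B — Terreneuvian; C — Eocene; span 476.2 million years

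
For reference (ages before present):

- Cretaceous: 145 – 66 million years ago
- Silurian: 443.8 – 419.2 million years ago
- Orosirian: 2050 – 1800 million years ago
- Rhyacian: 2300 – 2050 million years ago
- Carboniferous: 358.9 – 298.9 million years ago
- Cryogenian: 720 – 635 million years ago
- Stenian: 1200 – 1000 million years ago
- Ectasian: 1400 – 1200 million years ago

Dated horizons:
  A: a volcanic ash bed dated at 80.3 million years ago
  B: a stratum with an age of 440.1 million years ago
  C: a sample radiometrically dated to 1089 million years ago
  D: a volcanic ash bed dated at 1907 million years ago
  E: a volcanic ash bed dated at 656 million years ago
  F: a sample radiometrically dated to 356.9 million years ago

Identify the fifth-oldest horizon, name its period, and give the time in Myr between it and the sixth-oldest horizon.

Larger Ma means older, so oldest first: D 1907 > C 1089 > E 656 > B 440.1 > F 356.9 > A 80.3.
Counting 5 along gives F (356.9 Ma); the excerpt puts that inside the Carboniferous, 358.9–298.9 Ma.
Next in line is A (80.3 Ma), and 356.9 − 80.3 = 276.6 Myr.

F, in the Carboniferous; 276.6 million years to A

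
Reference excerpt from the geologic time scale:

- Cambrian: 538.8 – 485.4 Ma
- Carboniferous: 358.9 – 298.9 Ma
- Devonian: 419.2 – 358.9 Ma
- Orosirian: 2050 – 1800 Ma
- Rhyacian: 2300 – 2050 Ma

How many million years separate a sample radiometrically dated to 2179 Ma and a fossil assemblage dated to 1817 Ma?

2179 − 1817 = 362 million years.

362 million years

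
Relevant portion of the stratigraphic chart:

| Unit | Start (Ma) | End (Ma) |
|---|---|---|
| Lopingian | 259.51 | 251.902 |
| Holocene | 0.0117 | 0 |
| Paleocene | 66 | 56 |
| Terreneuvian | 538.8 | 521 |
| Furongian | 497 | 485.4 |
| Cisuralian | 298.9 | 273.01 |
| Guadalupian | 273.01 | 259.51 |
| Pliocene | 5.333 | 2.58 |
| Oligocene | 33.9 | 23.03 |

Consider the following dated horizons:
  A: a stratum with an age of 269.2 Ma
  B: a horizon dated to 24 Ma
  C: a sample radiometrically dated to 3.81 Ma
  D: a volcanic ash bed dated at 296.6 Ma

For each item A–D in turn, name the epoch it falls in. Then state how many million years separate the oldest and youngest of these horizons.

A — Guadalupian; B — Oligocene; C — Pliocene; D — Cisuralian; span 292.79 million years

Match each age against the start–end ranges in the excerpt: A = 269.2 Ma → Guadalupian (273.01–259.51); B = 24 Ma → Oligocene (33.9–23.03); C = 3.81 Ma → Pliocene (5.333–2.58); D = 296.6 Ma → Cisuralian (298.9–273.01).
The largest age is 296.6 Ma and the smallest is 3.81 Ma; their difference is 292.79 Myr.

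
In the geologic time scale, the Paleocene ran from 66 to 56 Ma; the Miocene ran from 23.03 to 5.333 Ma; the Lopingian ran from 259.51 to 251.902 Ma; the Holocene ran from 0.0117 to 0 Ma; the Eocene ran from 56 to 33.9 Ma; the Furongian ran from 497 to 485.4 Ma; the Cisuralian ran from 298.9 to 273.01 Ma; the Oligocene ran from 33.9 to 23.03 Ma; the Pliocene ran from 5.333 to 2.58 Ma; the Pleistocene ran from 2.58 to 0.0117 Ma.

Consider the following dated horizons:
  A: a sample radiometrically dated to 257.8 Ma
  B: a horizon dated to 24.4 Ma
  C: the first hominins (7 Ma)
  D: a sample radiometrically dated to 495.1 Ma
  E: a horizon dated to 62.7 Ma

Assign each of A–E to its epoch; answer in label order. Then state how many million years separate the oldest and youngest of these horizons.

A: 257.8 Ma lies in 259.51–251.902 Ma, so Lopingian.
B: 24.4 Ma lies in 33.9–23.03 Ma, so Oligocene.
C: 7 Ma lies in 23.03–5.333 Ma, so Miocene.
D: 495.1 Ma lies in 497–485.4 Ma, so Furongian.
E: 62.7 Ma lies in 66–56 Ma, so Paleocene.
Oldest = 495.1 Ma, youngest = 7 Ma → span 488.1 Myr.

A — Lopingian; B — Oligocene; C — Miocene; D — Furongian; E — Paleocene; span 488.1 million years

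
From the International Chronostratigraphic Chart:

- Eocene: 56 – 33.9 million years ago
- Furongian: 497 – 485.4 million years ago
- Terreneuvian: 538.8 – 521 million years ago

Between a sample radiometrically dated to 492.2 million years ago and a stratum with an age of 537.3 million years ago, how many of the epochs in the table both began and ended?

0

Checking each listed span, none has both start < 537.3 Ma and end > 492.2 Ma — every epoch straddles one of the two dates or lies outside them — so the count is 0.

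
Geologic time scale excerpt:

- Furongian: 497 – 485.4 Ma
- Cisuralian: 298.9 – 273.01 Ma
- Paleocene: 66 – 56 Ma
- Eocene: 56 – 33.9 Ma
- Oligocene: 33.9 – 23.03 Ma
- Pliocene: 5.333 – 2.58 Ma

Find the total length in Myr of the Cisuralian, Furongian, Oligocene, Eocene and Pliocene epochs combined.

73.213 million years

Each duration: Cisuralian = 25.89; Furongian = 11.6; Oligocene = 10.87; Eocene = 22.1; Pliocene = 2.753.
Sum: 25.89 + 11.6 + 10.87 + 22.1 + 2.753 = 73.213 Myr.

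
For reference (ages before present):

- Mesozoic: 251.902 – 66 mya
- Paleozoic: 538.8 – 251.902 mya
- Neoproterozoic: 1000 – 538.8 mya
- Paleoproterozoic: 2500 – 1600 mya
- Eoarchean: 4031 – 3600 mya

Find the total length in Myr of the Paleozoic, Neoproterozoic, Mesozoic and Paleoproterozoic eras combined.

1834 million years

Each duration: Paleozoic = 286.898; Neoproterozoic = 461.2; Mesozoic = 185.902; Paleoproterozoic = 900.
Sum: 286.898 + 461.2 + 185.902 + 900 = 1834 Myr.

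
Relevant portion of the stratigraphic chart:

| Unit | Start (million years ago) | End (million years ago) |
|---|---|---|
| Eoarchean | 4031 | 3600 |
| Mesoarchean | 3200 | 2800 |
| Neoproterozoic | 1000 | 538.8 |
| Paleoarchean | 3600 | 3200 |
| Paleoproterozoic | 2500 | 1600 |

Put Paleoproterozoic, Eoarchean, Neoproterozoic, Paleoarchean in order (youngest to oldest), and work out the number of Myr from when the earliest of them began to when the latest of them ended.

From the excerpt: Paleoproterozoic 2500–1600; Eoarchean 4031–3600; Neoproterozoic 1000–538.8; Paleoarchean 3600–3200 (Ma).
Larger Ma is earlier, so the oldest is Eoarchean and the youngest is Neoproterozoic; youngest to oldest: Neoproterozoic, Paleoproterozoic, Paleoarchean, Eoarchean.
Oldest start 4031 minus youngest end 538.8 gives 3492.2 Myr overall.

Neoproterozoic, Paleoproterozoic, Paleoarchean, Eoarchean; total span 3492.2 Myr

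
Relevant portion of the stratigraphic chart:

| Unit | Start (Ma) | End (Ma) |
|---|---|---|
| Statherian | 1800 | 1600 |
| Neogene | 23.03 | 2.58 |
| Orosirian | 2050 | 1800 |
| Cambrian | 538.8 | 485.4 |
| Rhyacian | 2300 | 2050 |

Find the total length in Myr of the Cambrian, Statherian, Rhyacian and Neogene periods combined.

523.85 million years

Duration is start − end for each: (538.8 − 485.4) + (1800 − 1600) + (2300 − 2050) + (23.03 − 2.58).
That is 53.4 + 200 + 250 + 20.45, which totals 523.85 million years.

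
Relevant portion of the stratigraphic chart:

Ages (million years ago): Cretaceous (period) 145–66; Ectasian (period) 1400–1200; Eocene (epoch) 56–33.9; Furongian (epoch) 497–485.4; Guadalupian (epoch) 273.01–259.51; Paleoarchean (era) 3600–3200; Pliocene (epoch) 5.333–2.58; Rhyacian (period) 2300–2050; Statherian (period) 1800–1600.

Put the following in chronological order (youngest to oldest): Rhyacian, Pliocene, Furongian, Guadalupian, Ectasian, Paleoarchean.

Pliocene, then Guadalupian, then Furongian, then Ectasian, then Rhyacian, then Paleoarchean

The oldest of these is Paleoarchean (starts 3600 Ma) and the youngest is Pliocene (ends 2.58 Ma).
In between, by decreasing start age: Rhyacian (2300), Ectasian (1400), Furongian (497), Guadalupian (273.01).
Listing youngest first means reversing that sequence.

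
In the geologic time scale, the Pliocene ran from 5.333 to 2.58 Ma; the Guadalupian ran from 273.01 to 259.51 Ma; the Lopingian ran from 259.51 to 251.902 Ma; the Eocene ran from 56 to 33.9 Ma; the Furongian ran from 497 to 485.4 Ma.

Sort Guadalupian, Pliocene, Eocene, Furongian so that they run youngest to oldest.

Pliocene → Eocene → Guadalupian → Furongian

The oldest of these is Furongian (starts 497 Ma) and the youngest is Pliocene (ends 2.58 Ma).
In between, by decreasing start age: Guadalupian (273.01), Eocene (56).
Listing youngest first means reversing that sequence.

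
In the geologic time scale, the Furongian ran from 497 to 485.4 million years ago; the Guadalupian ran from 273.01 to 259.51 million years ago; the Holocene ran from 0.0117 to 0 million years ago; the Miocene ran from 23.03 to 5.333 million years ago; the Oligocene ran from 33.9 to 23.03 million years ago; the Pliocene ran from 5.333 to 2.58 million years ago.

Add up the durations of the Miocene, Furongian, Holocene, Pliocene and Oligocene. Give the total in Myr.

42.9317 million years

Each duration: Miocene = 17.697; Furongian = 11.6; Holocene = 0.0117; Pliocene = 2.753; Oligocene = 10.87.
Sum: 17.697 + 11.6 + 0.0117 + 2.753 + 10.87 = 42.9317 Myr.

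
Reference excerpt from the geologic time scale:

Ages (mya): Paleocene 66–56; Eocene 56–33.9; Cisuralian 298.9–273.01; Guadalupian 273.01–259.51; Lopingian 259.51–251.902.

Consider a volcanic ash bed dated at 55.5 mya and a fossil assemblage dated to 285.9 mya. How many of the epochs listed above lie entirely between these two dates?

3

285.9 Ma sits inside the Cisuralian (298.9–273.01) and 55.5 Ma inside the Eocene (56–33.9); neither of those is wholly between the two dates.
The listed epochs lying completely between them are Guadalupian, Lopingian, Paleocene — 3 in all.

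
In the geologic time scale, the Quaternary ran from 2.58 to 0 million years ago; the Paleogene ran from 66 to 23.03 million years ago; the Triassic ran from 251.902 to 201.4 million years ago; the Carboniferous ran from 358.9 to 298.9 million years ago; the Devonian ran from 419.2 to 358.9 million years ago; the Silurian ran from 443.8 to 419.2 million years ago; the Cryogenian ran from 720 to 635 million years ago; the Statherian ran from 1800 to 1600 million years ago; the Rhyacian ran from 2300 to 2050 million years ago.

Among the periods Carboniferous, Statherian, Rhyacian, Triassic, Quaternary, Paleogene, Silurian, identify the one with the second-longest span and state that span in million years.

Durations: Carboniferous 60; Statherian 200; Rhyacian 250; Triassic 50.502; Quaternary 2.58; Paleogene 42.97; Silurian 24.6 Myr.
Sorted longest-first: Rhyacian (250), Statherian (200), Carboniferous (60), Triassic (50.502), Paleogene (42.97), Silurian (24.6), Quaternary (2.58).
The second longest is Statherian at 200 Myr.

Statherian, 200 million years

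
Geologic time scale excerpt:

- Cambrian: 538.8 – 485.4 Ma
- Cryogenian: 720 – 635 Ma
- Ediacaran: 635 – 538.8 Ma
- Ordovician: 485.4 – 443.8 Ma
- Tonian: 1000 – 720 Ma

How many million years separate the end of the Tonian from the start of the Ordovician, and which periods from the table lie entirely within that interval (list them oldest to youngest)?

234.6 million years; Cryogenian, Ediacaran, Cambrian

The Tonian closes at 720 Ma and the Ordovician opens at 485.4 Ma, so the interval is 720 − 485.4 = 234.6 Myr.
A period fits inside if it starts at or after 720 Ma and ends at or before 485.4 Ma; oldest first that gives Cryogenian, Ediacaran, Cambrian.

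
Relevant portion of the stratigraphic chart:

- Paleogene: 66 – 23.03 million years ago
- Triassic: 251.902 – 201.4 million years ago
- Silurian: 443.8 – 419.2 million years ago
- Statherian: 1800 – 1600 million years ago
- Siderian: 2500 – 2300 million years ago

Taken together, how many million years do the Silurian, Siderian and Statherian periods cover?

Each duration: Silurian = 24.6; Siderian = 200; Statherian = 200.
Sum: 24.6 + 200 + 200 = 424.6 Myr.

424.6 million years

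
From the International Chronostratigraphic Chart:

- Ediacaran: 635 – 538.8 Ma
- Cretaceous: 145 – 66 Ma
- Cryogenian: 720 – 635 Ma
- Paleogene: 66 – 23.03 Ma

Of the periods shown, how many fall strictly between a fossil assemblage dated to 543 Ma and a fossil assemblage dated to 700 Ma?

0

Checking each listed span, none has both start < 700 Ma and end > 543 Ma — every period straddles one of the two dates or lies outside them — so the count is 0.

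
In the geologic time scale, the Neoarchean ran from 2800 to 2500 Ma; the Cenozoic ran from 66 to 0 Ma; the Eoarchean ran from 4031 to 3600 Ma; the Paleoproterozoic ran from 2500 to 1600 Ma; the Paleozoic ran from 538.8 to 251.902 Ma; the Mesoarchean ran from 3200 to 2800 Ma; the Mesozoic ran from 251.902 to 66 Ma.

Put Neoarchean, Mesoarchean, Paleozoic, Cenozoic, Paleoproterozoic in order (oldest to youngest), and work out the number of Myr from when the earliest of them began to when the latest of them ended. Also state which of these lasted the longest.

Start ages (Ma): Mesoarchean 3200, Neoarchean 2800, Paleoproterozoic 2500, Paleozoic 538.8, Cenozoic 66.
Ordered oldest to youngest: Mesoarchean, Neoarchean, Paleoproterozoic, Paleozoic, Cenozoic.
Span = 3200 − 0 = 3200 Myr.
Durations: Paleoproterozoic 900, Mesoarchean 400, Cenozoic 66, Paleozoic 286.898, Neoarchean 300 → longest is Paleoproterozoic (900 Myr).

Mesoarchean, Neoarchean, Paleoproterozoic, Paleozoic, Cenozoic; total span 3200 Myr; longest is Paleoproterozoic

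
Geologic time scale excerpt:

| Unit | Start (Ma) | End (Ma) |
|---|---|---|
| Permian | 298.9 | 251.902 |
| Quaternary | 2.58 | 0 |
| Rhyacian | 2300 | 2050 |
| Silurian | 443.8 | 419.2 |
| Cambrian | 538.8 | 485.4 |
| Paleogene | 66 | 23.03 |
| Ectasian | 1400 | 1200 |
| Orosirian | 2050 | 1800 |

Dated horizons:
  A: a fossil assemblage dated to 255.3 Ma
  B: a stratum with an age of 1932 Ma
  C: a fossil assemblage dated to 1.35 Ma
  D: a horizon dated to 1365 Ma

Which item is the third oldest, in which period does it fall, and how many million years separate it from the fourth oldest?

Larger Ma means older, so oldest first: B 1932 > D 1365 > A 255.3 > C 1.35.
Counting 3 along gives A (255.3 Ma); the excerpt puts that inside the Permian, 298.9–251.902 Ma.
Next in line is C (1.35 Ma), and 255.3 − 1.35 = 253.95 Myr.

A, in the Permian; 253.95 million years to C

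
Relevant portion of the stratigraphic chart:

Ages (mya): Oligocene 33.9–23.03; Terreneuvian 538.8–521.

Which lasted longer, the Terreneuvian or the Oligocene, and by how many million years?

Terreneuvian: 538.8 − 521 = 17.8 Myr.
Oligocene: 33.9 − 23.03 = 10.87 Myr.
Difference: 17.8 − 10.87 = 6.93 Myr, so the Terreneuvian was longer.

Terreneuvian, by 6.93 million years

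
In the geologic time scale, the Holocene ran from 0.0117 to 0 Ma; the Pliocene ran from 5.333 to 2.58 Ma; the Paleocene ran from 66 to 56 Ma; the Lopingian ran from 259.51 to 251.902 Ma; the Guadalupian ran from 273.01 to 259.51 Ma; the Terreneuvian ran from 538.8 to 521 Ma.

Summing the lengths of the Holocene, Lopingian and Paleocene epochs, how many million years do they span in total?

17.6197 million years

Each duration: Holocene = 0.0117; Lopingian = 7.608; Paleocene = 10.
Sum: 0.0117 + 7.608 + 10 = 17.6197 Myr.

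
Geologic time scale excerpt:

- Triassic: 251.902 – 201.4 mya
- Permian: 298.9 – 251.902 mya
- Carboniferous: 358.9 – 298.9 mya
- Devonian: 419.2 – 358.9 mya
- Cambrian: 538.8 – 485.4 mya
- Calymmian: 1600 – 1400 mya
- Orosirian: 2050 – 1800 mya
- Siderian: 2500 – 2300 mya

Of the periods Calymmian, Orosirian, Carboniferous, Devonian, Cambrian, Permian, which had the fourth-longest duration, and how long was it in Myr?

Durations: Calymmian 200; Orosirian 250; Carboniferous 60; Devonian 60.3; Cambrian 53.4; Permian 46.998 Myr.
Sorted longest-first: Orosirian (250), Calymmian (200), Devonian (60.3), Carboniferous (60), Cambrian (53.4), Permian (46.998).
The fourth longest is Carboniferous at 60 Myr.

Carboniferous, 60 million years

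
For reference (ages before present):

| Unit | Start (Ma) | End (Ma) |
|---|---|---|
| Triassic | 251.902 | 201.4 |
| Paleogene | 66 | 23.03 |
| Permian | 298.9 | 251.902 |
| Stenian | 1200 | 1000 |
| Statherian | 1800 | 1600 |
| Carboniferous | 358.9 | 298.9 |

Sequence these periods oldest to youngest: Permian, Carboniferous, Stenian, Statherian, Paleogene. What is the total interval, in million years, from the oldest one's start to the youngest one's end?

From the excerpt: Permian 298.9–251.902; Carboniferous 358.9–298.9; Stenian 1200–1000; Statherian 1800–1600; Paleogene 66–23.03 (Ma).
Larger Ma is earlier, so the oldest is Statherian and the youngest is Paleogene; oldest to youngest: Statherian, Stenian, Carboniferous, Permian, Paleogene.
Oldest start 1800 minus youngest end 23.03 gives 1776.97 Myr overall.

Statherian, Stenian, Carboniferous, Permian, Paleogene; total span 1776.97 Myr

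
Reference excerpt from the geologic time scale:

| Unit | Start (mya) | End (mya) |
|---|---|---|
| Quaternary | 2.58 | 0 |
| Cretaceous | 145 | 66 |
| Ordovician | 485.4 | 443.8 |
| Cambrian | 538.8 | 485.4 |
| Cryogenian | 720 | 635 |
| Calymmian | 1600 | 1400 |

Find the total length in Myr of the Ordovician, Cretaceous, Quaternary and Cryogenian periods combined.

208.18 million years

Each duration: Ordovician = 41.6; Cretaceous = 79; Quaternary = 2.58; Cryogenian = 85.
Sum: 41.6 + 79 + 2.58 + 85 = 208.18 Myr.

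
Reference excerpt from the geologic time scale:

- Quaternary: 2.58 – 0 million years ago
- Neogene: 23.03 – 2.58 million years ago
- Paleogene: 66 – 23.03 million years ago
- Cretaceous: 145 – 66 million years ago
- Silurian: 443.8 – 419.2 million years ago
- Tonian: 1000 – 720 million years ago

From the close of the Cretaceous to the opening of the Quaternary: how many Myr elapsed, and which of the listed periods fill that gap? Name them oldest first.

63.42 million years; Paleogene, Neogene

End of Cretaceous = 66 Ma; start of Quaternary = 2.58 Ma.
Gap = 66 − 2.58 = 63.42 Myr.
Periods wholly inside 66–2.58 Ma: Paleogene (66–23.03), Neogene (23.03–2.58).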